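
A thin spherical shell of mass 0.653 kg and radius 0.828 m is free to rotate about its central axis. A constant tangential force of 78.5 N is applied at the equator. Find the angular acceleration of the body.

α ≈ 218 rad/s²

I = (2/3)MR² = (2/3)(0.653)(0.828)² = 0.2985 kg·m².
τ = F R = (78.5)(0.828) = 65.00 N·m.
From τ = Iα: α = 65.00/0.2985 = 217.8 rad/s².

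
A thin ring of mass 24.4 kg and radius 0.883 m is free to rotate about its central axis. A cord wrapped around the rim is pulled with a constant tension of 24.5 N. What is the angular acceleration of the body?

α ≈ 1.14 rad/s²

I = MR² = (24.4)(0.883)² = 19.02 kg·m².
τ = F R = (24.5)(0.883) = 21.63 N·m.
From τ = Iα: α = 21.63/19.02 = 1.137 rad/s².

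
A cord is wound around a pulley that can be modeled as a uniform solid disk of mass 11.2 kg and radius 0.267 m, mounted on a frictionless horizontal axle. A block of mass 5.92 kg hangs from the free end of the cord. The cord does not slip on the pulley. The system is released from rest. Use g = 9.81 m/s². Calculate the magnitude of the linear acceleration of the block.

a ≈ 5.04 m/s²

I = ½MR² = (1/2)(11.2)(0.267)² = 0.3992 kg·m².
Block: mg − T = ma. Pulley: TR = Iα. No-slip: a = αR, so T = (I/R²)a = 5.600·a.
Then mg = (m + 5.600)a, so a = (5.92)(9.81)/(5.92 + 5.600) = 5.041 m/s².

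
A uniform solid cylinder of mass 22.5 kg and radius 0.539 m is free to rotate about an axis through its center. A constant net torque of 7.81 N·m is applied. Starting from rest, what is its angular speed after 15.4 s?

ω ≈ 36.8 rad/s

I = ½MR² = (1/2)(22.5)(0.539)² = 3.268 kg·m².
α = τ/I = 7.81/3.268 = 2.390 rad/s².
ω = ω₀ + αt = 0 + (2.390)(15.4) = 36.80 rad/s.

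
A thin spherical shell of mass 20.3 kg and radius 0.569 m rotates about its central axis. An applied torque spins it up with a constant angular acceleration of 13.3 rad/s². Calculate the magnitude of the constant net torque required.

I = (2/3)MR² = (2/3)(20.3)(0.569)² = 4.382 kg·m².
τ = Iα = (4.382)(13.30) = 58.27 N·m.

τ ≈ 58.3 N·m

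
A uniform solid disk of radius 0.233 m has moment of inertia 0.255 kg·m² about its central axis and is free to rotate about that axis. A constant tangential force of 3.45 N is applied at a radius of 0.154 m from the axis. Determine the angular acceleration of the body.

α ≈ 2.08 rad/s²

τ = F·r = (3.45)(0.154) = 0.5313 N·m.
From τ = Iα: α = 0.5313/0.2550 = 2.084 rad/s².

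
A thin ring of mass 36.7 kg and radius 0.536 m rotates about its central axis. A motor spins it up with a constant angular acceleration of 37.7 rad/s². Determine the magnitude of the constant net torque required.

τ ≈ 397 N·m

I = MR² = (36.7)(0.536)² = 10.54 kg·m².
τ = Iα = (10.54)(37.70) = 397.5 N·m.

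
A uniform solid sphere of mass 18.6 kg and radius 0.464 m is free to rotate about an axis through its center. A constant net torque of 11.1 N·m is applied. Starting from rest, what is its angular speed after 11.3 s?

ω ≈ 78.3 rad/s

I = (2/5)MR² = (2/5)(18.6)(0.464)² = 1.602 kg·m².
α = τ/I = 11.1/1.602 = 6.930 rad/s².
ω = ω₀ + αt = 0 + (6.930)(11.3) = 78.31 rad/s.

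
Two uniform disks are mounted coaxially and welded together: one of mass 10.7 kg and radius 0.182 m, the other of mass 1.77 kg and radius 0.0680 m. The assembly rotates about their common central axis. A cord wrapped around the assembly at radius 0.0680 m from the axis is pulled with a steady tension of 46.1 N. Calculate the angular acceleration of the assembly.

I = ½M₁R₁² + ½M₂R₂² = ½(10.7)(0.182)² + ½(1.77)(0.0680)² = 0.1813 kg·m².
τ = F r = (46.1)(0.0680) = 3.135 N·m.
α = τ/I = 3.135/0.1813 = 17.29 rad/s².

α ≈ 17.3 rad/s²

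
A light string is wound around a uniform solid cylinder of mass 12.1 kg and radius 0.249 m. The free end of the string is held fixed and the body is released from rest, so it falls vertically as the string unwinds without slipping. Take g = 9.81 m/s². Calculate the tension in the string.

Translation: Mg − T = Ma. Rotation about the center: TR = Iα with I = ½MR².
With a = αR: T = (I/R²)a = (1/2)M a, so Mg = (1 + 0.5000)Ma.
a = g/(1 + 0.5000) = 9.81/1.500 = 6.540 m/s².
T = 0.5000·M·a = (0.5000)(12.1)(6.540) = 39.57 N.

T ≈ 39.6 N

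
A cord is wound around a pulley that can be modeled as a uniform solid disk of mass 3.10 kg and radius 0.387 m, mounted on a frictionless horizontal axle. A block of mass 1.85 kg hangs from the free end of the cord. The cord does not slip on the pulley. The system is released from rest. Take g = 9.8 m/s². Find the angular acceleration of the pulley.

I = ½MR² = (1/2)(3.10)(0.387)² = 0.2321 kg·m².
Block: mg − T = ma. Pulley: TR = Iα. No-slip: a = αR, so T = (I/R²)a = 1.550·a.
Then mg = (m + 1.550)a, so a = (1.85)(9.8)/(1.85 + 1.550) = 5.332 m/s².
α = a/R = 5.332/0.387 = 13.78 rad/s².

α ≈ 13.8 rad/s²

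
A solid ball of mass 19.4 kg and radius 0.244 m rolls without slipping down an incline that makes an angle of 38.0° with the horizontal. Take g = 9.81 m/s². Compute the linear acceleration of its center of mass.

a ≈ 4.31 m/s²

Translation along the incline: Mg sinθ − f = Ma.
Rotation about the center: fR = Iα with I = (2/5)MR². No-slip gives a = αR, so f = (I/R²)a = (2/5)M a.
Substituting: Mg sinθ = (1 + 0.4000)Ma, so a = g sinθ/(1 + 0.4000) = (9.81) sin 38.0° / 1.400 = 4.314 m/s².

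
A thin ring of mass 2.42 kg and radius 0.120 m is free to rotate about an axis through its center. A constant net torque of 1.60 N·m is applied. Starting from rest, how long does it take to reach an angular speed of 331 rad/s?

I = MR² = (2.42)(0.120)² = 0.03485 kg·m².
α = τ/I = 1.60/0.03485 = 45.91 rad/s².
ω = αt ⇒ t = ω/α = 331/45.91 = 7.209 s.

t ≈ 7.21 s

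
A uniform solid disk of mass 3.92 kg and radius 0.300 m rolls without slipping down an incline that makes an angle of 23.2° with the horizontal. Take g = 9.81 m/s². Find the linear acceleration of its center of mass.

a ≈ 2.58 m/s²

Translation along the incline: Mg sinθ − f = Ma.
Rotation about the center: fR = Iα with I = ½MR². No-slip gives a = αR, so f = (I/R²)a = (1/2)M a.
Substituting: Mg sinθ = (1 + 0.5000)Ma, so a = g sinθ/(1 + 0.5000) = (9.81) sin 23.2° / 1.500 = 2.576 m/s².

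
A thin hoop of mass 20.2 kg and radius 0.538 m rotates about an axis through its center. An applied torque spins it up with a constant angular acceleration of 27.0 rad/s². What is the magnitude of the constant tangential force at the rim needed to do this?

F ≈ 293 N

I = MR² = (20.2)(0.538)² = 5.847 kg·m².
The required torque is τ = Iα = (5.847)(27.00) = 157.9 N·m.
A tangential force at the rim gives τ = FR, so F = τ/R = 157.9/0.538 = 293.4 N.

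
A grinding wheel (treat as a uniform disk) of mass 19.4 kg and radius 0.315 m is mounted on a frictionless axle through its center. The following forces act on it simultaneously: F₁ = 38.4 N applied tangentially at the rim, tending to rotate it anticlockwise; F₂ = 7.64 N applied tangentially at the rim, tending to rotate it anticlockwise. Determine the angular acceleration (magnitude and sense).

α ≈ 15.1 rad/s², anticlockwise

I = ½MR² = (1/2)(19.4)(0.315)² = 0.9625 kg·m².
Taking anticlockwise as positive: τ₁ = +(38.4)(0.315) = +12.10 N·m; τ₂ = +(7.64)(0.315) = +2.407 N·m.
Net torque τ = 14.50 N·m.
α = τ/I = 14.50/0.9625 = 15.07 rad/s².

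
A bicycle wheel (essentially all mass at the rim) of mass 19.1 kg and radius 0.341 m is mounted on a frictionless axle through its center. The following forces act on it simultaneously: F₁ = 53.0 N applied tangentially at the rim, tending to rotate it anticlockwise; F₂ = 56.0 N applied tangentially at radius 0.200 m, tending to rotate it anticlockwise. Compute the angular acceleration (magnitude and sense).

α ≈ 13.2 rad/s², anticlockwise

I = MR² = (19.1)(0.341)² = 2.221 kg·m².
Taking anticlockwise as positive: τ₁ = +(53.0)(0.341) = +18.07 N·m; τ₂ = +(56.0)(0.200) = +11.20 N·m.
Net torque τ = 29.27 N·m.
α = τ/I = 29.27/2.221 = 13.18 rad/s².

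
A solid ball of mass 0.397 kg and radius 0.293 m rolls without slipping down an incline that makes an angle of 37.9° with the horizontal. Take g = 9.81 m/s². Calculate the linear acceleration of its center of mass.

a ≈ 4.30 m/s²

Translation along the incline: Mg sinθ − f = Ma.
Rotation about the center: fR = Iα with I = (2/5)MR². No-slip gives a = αR, so f = (I/R²)a = (2/5)M a.
Substituting: Mg sinθ = (1 + 0.4000)Ma, so a = g sinθ/(1 + 0.4000) = (9.81) sin 37.9° / 1.400 = 4.304 m/s².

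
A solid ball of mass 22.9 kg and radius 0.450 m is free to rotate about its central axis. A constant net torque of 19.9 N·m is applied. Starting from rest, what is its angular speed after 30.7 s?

I = (2/5)MR² = (2/5)(22.9)(0.450)² = 1.855 kg·m².
α = τ/I = 19.9/1.855 = 10.73 rad/s².
ω = ω₀ + αt = 0 + (10.73)(30.7) = 329.4 rad/s.

ω ≈ 329 rad/s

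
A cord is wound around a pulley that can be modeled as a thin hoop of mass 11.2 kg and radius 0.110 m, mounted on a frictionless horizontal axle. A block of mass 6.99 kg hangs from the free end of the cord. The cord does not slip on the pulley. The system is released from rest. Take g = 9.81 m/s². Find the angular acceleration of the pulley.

I = MR² = (11.2)(0.110)² = 0.1355 kg·m².
Block: mg − T = ma. Pulley: TR = Iα. No-slip: a = αR, so T = (I/R²)a = 11.20·a.
Then mg = (m + 11.20)a, so a = (6.99)(9.81)/(6.99 + 11.20) = 3.770 m/s².
α = a/R = 3.770/0.110 = 34.27 rad/s².

α ≈ 34.3 rad/s²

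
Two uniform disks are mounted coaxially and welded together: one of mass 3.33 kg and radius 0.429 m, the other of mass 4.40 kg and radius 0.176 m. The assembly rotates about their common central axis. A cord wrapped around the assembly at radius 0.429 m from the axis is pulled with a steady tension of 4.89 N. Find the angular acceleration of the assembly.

I = ½M₁R₁² + ½M₂R₂² = ½(3.33)(0.429)² + ½(4.40)(0.176)² = 0.3746 kg·m².
τ = F r = (4.89)(0.429) = 2.098 N·m.
α = τ/I = 2.098/0.3746 = 5.601 rad/s².

α ≈ 5.60 rad/s²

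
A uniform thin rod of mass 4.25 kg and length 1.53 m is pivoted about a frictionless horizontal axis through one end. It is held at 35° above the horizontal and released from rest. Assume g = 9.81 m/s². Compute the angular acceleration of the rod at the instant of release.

About the pivot, I = (1/3)ML² = (1/3)(4.25)(1.53)² = 3.316 kg·m².
The weight acts at the center, a distance L/2 = 0.7650 m from the pivot; τ = Mg(L/2) cos 35° = 26.13 N·m.
α = τ/I = 26.13/3.316 = 7.878 rad/s².
(Equivalently α = (3g/(2L)) cos 35° = 7.878 rad/s².)

α ≈ 7.88 rad/s²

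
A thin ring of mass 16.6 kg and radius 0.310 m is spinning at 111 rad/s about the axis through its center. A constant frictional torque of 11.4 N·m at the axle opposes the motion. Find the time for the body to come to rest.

t ≈ 15.5 s

I = MR² = (16.6)(0.310)² = 1.595 kg·m².
The net torque has magnitude 11.4 N·m, opposing ω.
|α| = τ/I = 11.40/1.595 = 7.146 rad/s² (deceleration).
0 = ω₀ − |α|t ⇒ t = ω₀/|α| = 111/7.146 = 15.53 s.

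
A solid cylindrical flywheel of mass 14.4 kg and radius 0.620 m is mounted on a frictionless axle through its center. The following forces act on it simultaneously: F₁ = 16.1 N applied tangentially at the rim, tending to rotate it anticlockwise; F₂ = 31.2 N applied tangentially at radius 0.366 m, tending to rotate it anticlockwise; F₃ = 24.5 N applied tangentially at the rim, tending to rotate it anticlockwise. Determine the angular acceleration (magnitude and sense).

α ≈ 13.2 rad/s², anticlockwise

I = ½MR² = (1/2)(14.4)(0.620)² = 2.768 kg·m².
Taking anticlockwise as positive: τ₁ = +(16.1)(0.620) = +9.982 N·m; τ₂ = +(31.2)(0.366) = +11.42 N·m; τ₃ = +(24.5)(0.620) = +15.19 N·m.
Net torque τ = 36.59 N·m.
α = τ/I = 36.59/2.768 = 13.22 rad/s².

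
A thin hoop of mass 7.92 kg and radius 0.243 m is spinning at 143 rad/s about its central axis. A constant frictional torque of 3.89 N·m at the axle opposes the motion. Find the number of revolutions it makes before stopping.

≈ 196 revolutions

I = MR² = (7.92)(0.243)² = 0.4677 kg·m².
The net torque has magnitude 3.89 N·m, opposing ω.
|α| = τ/I = 3.890/0.4677 = 8.318 rad/s² (deceleration).
ω² = ω₀² − 2|α|θ with ω = 0 ⇒ θ = ω₀²/(2|α|) = 1229 rad = 195.6 rev.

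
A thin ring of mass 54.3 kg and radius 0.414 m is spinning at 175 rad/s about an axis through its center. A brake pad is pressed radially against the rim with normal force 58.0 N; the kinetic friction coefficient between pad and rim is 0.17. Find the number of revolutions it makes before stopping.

≈ 5560 revolutions

I = MR² = (54.3)(0.414)² = 9.307 kg·m².
Friction force f = μN = (0.17)(58.0) = 9.860 N at the rim; torque magnitude τ = fR = 4.082 N·m, opposing ω.
|α| = τ/I = 4.082/9.307 = 0.4386 rad/s² (deceleration).
ω² = ω₀² − 2|α|θ with ω = 0 ⇒ θ = ω₀²/(2|α|) = 34910 rad = 5556 rev.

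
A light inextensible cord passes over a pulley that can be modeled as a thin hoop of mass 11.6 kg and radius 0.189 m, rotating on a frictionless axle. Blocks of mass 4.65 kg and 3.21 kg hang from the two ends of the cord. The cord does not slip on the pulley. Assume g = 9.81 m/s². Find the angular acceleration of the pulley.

I = MR² = (11.6)(0.189)² = 0.4144 kg·m².
Heavier block: m₁g − T₁ = m₁a. Lighter block: T₂ − m₂g = m₂a.
Pulley: (T₁ − T₂)R = Iα = I(a/R), so T₁ − T₂ = (I/R²)a = 1·M_p a = 11.60·a.
Adding the three: (m₁ − m₂)g = (m₁ + m₂ + 11.60)a, so a = (4.65 − 3.21)(9.81)/(4.65 + 3.21 + 11.60) = 0.7259 m/s².
α = a/R = 0.7259/0.189 = 3.841 rad/s².

α ≈ 3.84 rad/s²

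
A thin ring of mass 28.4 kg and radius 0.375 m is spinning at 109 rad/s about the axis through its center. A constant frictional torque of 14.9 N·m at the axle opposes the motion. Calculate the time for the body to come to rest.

t ≈ 29.2 s

I = MR² = (28.4)(0.375)² = 3.994 kg·m².
The net torque has magnitude 14.9 N·m, opposing ω.
|α| = τ/I = 14.90/3.994 = 3.731 rad/s² (deceleration).
0 = ω₀ − |α|t ⇒ t = ω₀/|α| = 109/3.731 = 29.22 s.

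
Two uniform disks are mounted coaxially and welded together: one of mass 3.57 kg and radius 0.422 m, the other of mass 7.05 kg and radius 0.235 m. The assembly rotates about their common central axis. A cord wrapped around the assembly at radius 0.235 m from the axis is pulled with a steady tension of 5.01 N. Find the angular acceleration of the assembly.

I = ½M₁R₁² + ½M₂R₂² = ½(3.57)(0.422)² + ½(7.05)(0.235)² = 0.5125 kg·m².
τ = F r = (5.01)(0.235) = 1.177 N·m.
α = τ/I = 1.177/0.5125 = 2.297 rad/s².

α ≈ 2.30 rad/s²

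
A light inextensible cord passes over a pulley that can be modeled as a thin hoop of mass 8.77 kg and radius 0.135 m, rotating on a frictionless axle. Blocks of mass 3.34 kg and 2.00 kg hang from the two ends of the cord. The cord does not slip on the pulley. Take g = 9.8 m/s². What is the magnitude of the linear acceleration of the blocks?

a ≈ 0.931 m/s²

I = MR² = (8.77)(0.135)² = 0.1598 kg·m².
Heavier block: m₁g − T₁ = m₁a. Lighter block: T₂ − m₂g = m₂a.
Pulley: (T₁ − T₂)R = Iα = I(a/R), so T₁ − T₂ = (I/R²)a = 1·M_p a = 8.770·a.
Adding the three: (m₁ − m₂)g = (m₁ + m₂ + 8.770)a, so a = (3.34 − 2.00)(9.8)/(3.34 + 2.00 + 8.770) = 0.9307 m/s².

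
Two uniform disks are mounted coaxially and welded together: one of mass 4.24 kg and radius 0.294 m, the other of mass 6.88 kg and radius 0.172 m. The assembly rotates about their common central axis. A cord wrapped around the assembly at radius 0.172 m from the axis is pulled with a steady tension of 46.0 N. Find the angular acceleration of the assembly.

α ≈ 27.8 rad/s²

I = ½M₁R₁² + ½M₂R₂² = ½(4.24)(0.294)² + ½(6.88)(0.172)² = 0.2850 kg·m².
τ = F r = (46.0)(0.172) = 7.912 N·m.
α = τ/I = 7.912/0.2850 = 27.76 rad/s².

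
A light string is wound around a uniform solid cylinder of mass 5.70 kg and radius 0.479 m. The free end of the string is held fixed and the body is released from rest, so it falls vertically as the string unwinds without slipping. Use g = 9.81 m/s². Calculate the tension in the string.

Translation: Mg − T = Ma. Rotation about the center: TR = Iα with I = ½MR².
With a = αR: T = (I/R²)a = (1/2)M a, so Mg = (1 + 0.5000)Ma.
a = g/(1 + 0.5000) = 9.81/1.500 = 6.540 m/s².
T = 0.5000·M·a = (0.5000)(5.70)(6.540) = 18.64 N.

T ≈ 18.6 N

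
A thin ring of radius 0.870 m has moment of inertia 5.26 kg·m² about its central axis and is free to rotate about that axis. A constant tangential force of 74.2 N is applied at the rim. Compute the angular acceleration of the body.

α ≈ 12.3 rad/s²

τ = F R = (74.2)(0.870) = 64.55 N·m.
Newton's second law for rotation, τ = Iα, gives α = τ/I = 64.55/5.260 = 12.27 rad/s².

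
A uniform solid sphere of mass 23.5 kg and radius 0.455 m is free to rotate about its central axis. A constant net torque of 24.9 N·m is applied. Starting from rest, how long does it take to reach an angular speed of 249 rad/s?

I = (2/5)MR² = (2/5)(23.5)(0.455)² = 1.946 kg·m².
α = τ/I = 24.9/1.946 = 12.80 rad/s².
ω = αt ⇒ t = ω/α = 249/12.80 = 19.46 s.

t ≈ 19.5 s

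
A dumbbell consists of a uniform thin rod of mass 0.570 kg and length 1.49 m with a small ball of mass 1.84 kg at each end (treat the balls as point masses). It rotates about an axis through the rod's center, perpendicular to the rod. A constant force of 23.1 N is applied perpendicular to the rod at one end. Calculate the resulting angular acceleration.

α ≈ 8.01 rad/s²

I_rod = (1/12)ML² = (1/12)(0.570)(1.49)² = 0.1055 kg·m².
I_balls = 2·m·(L/2)² = 2(1.84)(0.7450)² = 2.042 kg·m².
Total I = 2.148 kg·m².
τ = F·(L/2) = (23.1)(0.745) = 17.21 N·m.
α = τ/I = 17.21/2.148 = 8.012 rad/s².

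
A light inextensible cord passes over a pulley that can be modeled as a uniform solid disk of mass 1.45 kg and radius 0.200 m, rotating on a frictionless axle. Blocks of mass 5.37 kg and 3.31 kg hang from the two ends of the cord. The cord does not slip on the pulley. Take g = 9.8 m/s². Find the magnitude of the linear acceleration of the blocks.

a ≈ 2.15 m/s²

I = ½MR² = (1/2)(1.45)(0.200)² = 0.02900 kg·m².
Heavier block: m₁g − T₁ = m₁a. Lighter block: T₂ − m₂g = m₂a.
Pulley: (T₁ − T₂)R = Iα = I(a/R), so T₁ − T₂ = (I/R²)a = (1/2)M_p a = 0.7250·a.
Adding the three: (m₁ − m₂)g = (m₁ + m₂ + 0.7250)a, so a = (5.37 − 3.31)(9.8)/(5.37 + 3.31 + 0.7250) = 2.147 m/s².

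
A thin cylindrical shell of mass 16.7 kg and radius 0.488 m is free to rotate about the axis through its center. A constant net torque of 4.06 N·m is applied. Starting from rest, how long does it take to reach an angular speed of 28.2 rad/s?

t ≈ 27.6 s

I = MR² = (16.7)(0.488)² = 3.977 kg·m².
α = τ/I = 4.06/3.977 = 1.021 rad/s².
ω = αt ⇒ t = ω/α = 28.2/1.021 = 27.62 s.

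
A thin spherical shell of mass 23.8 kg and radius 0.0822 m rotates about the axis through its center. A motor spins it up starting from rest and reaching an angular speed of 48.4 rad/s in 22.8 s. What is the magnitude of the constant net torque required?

τ ≈ 0.228 N·m

I = (2/3)MR² = (2/3)(23.8)(0.0822)² = 0.1072 kg·m².
α = Δω/Δt = (48.4 − 0)/22.8 = 2.123 rad/s².
τ = Iα = (0.1072)(2.123) = 0.2276 N·m.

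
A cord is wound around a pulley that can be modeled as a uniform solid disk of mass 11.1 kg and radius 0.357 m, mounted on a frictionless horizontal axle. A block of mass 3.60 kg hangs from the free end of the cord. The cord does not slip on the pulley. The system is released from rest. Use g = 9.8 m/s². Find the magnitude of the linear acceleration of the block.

I = ½MR² = (1/2)(11.1)(0.357)² = 0.7073 kg·m².
Block: mg − T = ma. Pulley: TR = Iα. No-slip: a = αR, so T = (I/R²)a = 5.550·a.
Then mg = (m + 5.550)a, so a = (3.60)(9.8)/(3.60 + 5.550) = 3.856 m/s².

a ≈ 3.86 m/s²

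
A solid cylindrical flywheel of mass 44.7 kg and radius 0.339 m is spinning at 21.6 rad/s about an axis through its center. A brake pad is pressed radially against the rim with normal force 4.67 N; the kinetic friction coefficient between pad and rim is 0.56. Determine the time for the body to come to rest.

I = ½MR² = (1/2)(44.7)(0.339)² = 2.568 kg·m².
Friction force f = μN = (0.56)(4.67) = 2.615 N at the rim; torque magnitude τ = fR = 0.8866 N·m, opposing ω.
|α| = τ/I = 0.8866/2.568 = 0.3452 rad/s² (deceleration).
0 = ω₀ − |α|t ⇒ t = ω₀/|α| = 21.6/0.3452 = 62.58 s.

t ≈ 62.6 s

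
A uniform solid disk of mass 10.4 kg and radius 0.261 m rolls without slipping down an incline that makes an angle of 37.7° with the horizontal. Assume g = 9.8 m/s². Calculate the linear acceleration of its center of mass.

Translation along the incline: Mg sinθ − f = Ma.
Rotation about the center: fR = Iα with I = ½MR². No-slip gives a = αR, so f = (I/R²)a = (1/2)M a.
Substituting: Mg sinθ = (1 + 0.5000)Ma, so a = g sinθ/(1 + 0.5000) = (9.8) sin 37.7° / 1.500 = 3.995 m/s².

a ≈ 4.00 m/s²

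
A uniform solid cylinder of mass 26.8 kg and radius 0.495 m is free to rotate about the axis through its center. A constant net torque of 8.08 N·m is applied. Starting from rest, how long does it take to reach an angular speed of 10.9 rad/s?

t ≈ 4.43 s

I = ½MR² = (1/2)(26.8)(0.495)² = 3.283 kg·m².
α = τ/I = 8.08/3.283 = 2.461 rad/s².
ω = αt ⇒ t = ω/α = 10.9/2.461 = 4.429 s.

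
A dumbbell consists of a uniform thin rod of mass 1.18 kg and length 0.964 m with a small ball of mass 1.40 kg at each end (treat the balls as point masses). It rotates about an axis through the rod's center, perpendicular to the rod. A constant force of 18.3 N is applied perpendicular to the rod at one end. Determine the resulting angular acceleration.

α ≈ 11.9 rad/s²

I_rod = (1/12)ML² = (1/12)(1.18)(0.964)² = 0.09138 kg·m².
I_balls = 2·m·(L/2)² = 2(1.40)(0.4820)² = 0.6505 kg·m².
Total I = 0.7419 kg·m².
τ = F·(L/2) = (18.3)(0.482) = 8.821 N·m.
α = τ/I = 8.821/0.7419 = 11.89 rad/s².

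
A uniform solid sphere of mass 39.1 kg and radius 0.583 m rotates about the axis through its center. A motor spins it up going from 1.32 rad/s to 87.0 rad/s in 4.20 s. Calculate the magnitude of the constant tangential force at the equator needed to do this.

I = (2/5)MR² = (2/5)(39.1)(0.583)² = 5.316 kg·m².
α = Δω/Δt = (87.0 − 1.32)/4.20 = 20.40 rad/s².
The required torque is τ = Iα = (5.316)(20.40) = 108.4 N·m.
A tangential force at the equator gives τ = FR, so F = τ/R = 108.4/0.583 = 186.0 N.

F ≈ 186 N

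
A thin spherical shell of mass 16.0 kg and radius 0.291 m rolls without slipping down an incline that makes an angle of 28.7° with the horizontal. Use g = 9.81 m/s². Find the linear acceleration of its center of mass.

Translation along the incline: Mg sinθ − f = Ma.
Rotation about the center: fR = Iα with I = (2/3)MR². No-slip gives a = αR, so f = (I/R²)a = (2/3)M a.
Substituting: Mg sinθ = (1 + 0.6667)Ma, so a = g sinθ/(1 + 0.6667) = (9.81) sin 28.7° / 1.667 = 2.827 m/s².

a ≈ 2.83 m/s²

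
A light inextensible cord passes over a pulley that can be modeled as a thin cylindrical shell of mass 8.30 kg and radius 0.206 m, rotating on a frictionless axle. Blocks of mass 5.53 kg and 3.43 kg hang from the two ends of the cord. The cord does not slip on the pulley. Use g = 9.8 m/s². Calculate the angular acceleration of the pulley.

α ≈ 5.79 rad/s²

I = MR² = (8.30)(0.206)² = 0.3522 kg·m².
Heavier block: m₁g − T₁ = m₁a. Lighter block: T₂ − m₂g = m₂a.
Pulley: (T₁ − T₂)R = Iα = I(a/R), so T₁ − T₂ = (I/R²)a = 1·M_p a = 8.300·a.
Adding the three: (m₁ − m₂)g = (m₁ + m₂ + 8.300)a, so a = (5.53 − 3.43)(9.8)/(5.53 + 3.43 + 8.300) = 1.192 m/s².
α = a/R = 1.192/0.206 = 5.788 rad/s².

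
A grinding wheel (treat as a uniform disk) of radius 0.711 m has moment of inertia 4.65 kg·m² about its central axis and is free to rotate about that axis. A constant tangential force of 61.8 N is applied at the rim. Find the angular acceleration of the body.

τ = F R = (61.8)(0.711) = 43.94 N·m.
From τ = Iα: α = 43.94/4.650 = 9.449 rad/s².

α ≈ 9.45 rad/s²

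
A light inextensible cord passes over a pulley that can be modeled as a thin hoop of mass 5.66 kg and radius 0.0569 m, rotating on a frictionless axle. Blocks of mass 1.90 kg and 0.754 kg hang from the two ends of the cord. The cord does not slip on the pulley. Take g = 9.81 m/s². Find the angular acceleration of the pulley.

I = MR² = (5.66)(0.0569)² = 0.01832 kg·m².
Heavier block: m₁g − T₁ = m₁a. Lighter block: T₂ − m₂g = m₂a.
Pulley: (T₁ − T₂)R = Iα = I(a/R), so T₁ − T₂ = (I/R²)a = 1·M_p a = 5.660·a.
Adding the three: (m₁ − m₂)g = (m₁ + m₂ + 5.660)a, so a = (1.90 − 0.754)(9.81)/(1.90 + 0.754 + 5.660) = 1.352 m/s².
α = a/R = 1.352/0.0569 = 23.76 rad/s².

α ≈ 23.8 rad/s²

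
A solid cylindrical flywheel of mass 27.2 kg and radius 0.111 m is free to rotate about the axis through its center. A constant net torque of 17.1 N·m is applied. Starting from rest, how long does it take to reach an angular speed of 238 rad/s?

I = ½MR² = (1/2)(27.2)(0.111)² = 0.1676 kg·m².
α = τ/I = 17.1/0.1676 = 102.0 rad/s².
ω = αt ⇒ t = ω/α = 238/102.0 = 2.332 s.

t ≈ 2.33 s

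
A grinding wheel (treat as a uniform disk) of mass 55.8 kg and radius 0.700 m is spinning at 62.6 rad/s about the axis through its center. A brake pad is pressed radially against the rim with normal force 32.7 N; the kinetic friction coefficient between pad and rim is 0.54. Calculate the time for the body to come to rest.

t ≈ 69.2 s

I = ½MR² = (1/2)(55.8)(0.700)² = 13.67 kg·m².
Friction force f = μN = (0.54)(32.7) = 17.66 N at the rim; torque magnitude τ = fR = 12.36 N·m, opposing ω.
|α| = τ/I = 12.36/13.67 = 0.9041 rad/s² (deceleration).
0 = ω₀ − |α|t ⇒ t = ω₀/|α| = 62.6/0.9041 = 69.24 s.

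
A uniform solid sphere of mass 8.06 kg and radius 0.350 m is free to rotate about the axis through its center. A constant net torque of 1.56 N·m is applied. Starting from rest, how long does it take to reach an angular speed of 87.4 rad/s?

t ≈ 22.1 s

I = (2/5)MR² = (2/5)(8.06)(0.350)² = 0.3949 kg·m².
α = τ/I = 1.56/0.3949 = 3.950 rad/s².
ω = αt ⇒ t = ω/α = 87.4/3.950 = 22.13 s.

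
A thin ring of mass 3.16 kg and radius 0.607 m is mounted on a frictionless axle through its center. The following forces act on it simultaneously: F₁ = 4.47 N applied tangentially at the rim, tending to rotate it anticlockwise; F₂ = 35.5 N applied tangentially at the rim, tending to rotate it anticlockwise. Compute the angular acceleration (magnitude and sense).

I = MR² = (3.16)(0.607)² = 1.164 kg·m².
Taking anticlockwise as positive: τ₁ = +(4.47)(0.607) = +2.713 N·m; τ₂ = +(35.5)(0.607) = +21.55 N·m.
Net torque τ = 24.26 N·m.
α = τ/I = 24.26/1.164 = 20.84 rad/s².

α ≈ 20.8 rad/s², anticlockwise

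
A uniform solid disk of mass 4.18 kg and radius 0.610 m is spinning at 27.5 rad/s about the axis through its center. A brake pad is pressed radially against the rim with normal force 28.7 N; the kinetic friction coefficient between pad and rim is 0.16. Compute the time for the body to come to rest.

t ≈ 7.63 s

I = ½MR² = (1/2)(4.18)(0.610)² = 0.7777 kg·m².
Friction force f = μN = (0.16)(28.7) = 4.592 N at the rim; torque magnitude τ = fR = 2.801 N·m, opposing ω.
|α| = τ/I = 2.801/0.7777 = 3.602 rad/s² (deceleration).
0 = ω₀ − |α|t ⇒ t = ω₀/|α| = 27.5/3.602 = 7.635 s.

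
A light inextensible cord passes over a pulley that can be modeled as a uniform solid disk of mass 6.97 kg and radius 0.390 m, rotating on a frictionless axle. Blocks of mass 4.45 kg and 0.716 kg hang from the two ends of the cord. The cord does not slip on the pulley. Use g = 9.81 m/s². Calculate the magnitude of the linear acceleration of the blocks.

a ≈ 4.23 m/s²

I = ½MR² = (1/2)(6.97)(0.390)² = 0.5301 kg·m².
Heavier block: m₁g − T₁ = m₁a. Lighter block: T₂ − m₂g = m₂a.
Pulley: (T₁ − T₂)R = Iα = I(a/R), so T₁ − T₂ = (I/R²)a = (1/2)M_p a = 3.485·a.
Adding the three: (m₁ − m₂)g = (m₁ + m₂ + 3.485)a, so a = (4.45 − 0.716)(9.81)/(4.45 + 0.716 + 3.485) = 4.234 m/s².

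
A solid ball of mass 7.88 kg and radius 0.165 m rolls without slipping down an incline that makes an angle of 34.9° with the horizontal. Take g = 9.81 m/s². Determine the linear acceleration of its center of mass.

a ≈ 4.01 m/s²

Translation along the incline: Mg sinθ − f = Ma.
Rotation about the center: fR = Iα with I = (2/5)MR². No-slip gives a = αR, so f = (I/R²)a = (2/5)M a.
Substituting: Mg sinθ = (1 + 0.4000)Ma, so a = g sinθ/(1 + 0.4000) = (9.81) sin 34.9° / 1.400 = 4.009 m/s².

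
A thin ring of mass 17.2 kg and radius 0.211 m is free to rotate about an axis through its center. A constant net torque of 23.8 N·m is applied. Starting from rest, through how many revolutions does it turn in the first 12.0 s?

I = MR² = (17.2)(0.211)² = 0.7658 kg·m².
α = τ/I = 23.8/0.7658 = 31.08 rad/s².
θ = ½αt² = ½(31.08)(12.0)² = 2238 rad.
Revolutions = θ/(2π) = 356.2.

≈ 356 revolutions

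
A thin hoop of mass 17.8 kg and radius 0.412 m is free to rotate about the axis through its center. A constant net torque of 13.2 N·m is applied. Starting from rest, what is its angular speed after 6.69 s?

I = MR² = (17.8)(0.412)² = 3.021 kg·m².
α = τ/I = 13.2/3.021 = 4.369 rad/s².
ω = ω₀ + αt = 0 + (4.369)(6.69) = 29.23 rad/s.

ω ≈ 29.2 rad/s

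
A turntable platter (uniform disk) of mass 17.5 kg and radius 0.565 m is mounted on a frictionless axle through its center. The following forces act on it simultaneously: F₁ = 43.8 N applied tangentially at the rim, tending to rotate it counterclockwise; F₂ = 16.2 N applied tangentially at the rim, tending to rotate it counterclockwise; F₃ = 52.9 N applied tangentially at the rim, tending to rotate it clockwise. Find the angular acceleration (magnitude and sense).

α ≈ 1.44 rad/s², counterclockwise

I = ½MR² = (1/2)(17.5)(0.565)² = 2.793 kg·m².
Taking counterclockwise as positive: τ₁ = +(43.8)(0.565) = +24.75 N·m; τ₂ = +(16.2)(0.565) = +9.153 N·m; τ₃ = −(52.9)(0.565) = −29.89 N·m.
Net torque τ = 4.011 N·m.
α = τ/I = 4.011/2.793 = 1.436 rad/s².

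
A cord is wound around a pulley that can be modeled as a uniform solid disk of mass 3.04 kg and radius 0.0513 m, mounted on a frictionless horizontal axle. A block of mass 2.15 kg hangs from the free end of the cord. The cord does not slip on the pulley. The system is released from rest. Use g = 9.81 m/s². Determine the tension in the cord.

I = ½MR² = (1/2)(3.04)(0.0513)² = 0.004000 kg·m².
Block: mg − T = ma. Pulley: TR = Iα. No-slip: a = αR, so T = (I/R²)a = 1.520·a.
Then mg = (m + 1.520)a, so a = (2.15)(9.81)/(2.15 + 1.520) = 5.747 m/s².
T = 1.520·a = 8.735 N.

T ≈ 8.74 N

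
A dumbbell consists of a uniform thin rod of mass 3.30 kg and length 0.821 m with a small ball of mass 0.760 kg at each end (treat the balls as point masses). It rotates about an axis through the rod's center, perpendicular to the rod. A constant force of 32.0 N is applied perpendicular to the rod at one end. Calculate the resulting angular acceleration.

I_rod = (1/12)ML² = (1/12)(3.30)(0.821)² = 0.1854 kg·m².
I_balls = 2·m·(L/2)² = 2(0.760)(0.4105)² = 0.2561 kg·m².
Total I = 0.4415 kg·m².
τ = F·(L/2) = (32.0)(0.410) = 13.14 N·m.
α = τ/I = 13.14/0.4415 = 29.75 rad/s².

α ≈ 29.8 rad/s²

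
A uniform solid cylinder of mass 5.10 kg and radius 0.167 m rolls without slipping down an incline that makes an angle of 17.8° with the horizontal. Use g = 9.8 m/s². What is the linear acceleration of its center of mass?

Translation along the incline: Mg sinθ − f = Ma.
Rotation about the center: fR = Iα with I = ½MR². No-slip gives a = αR, so f = (I/R²)a = (1/2)M a.
Substituting: Mg sinθ = (1 + 0.5000)Ma, so a = g sinθ/(1 + 0.5000) = (9.8) sin 17.8° / 1.500 = 1.997 m/s².

a ≈ 2.00 m/s²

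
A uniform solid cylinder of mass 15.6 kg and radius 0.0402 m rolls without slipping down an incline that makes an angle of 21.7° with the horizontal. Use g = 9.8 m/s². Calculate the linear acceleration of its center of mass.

Translation along the incline: Mg sinθ − f = Ma.
Rotation about the center: fR = Iα with I = ½MR². No-slip gives a = αR, so f = (I/R²)a = (1/2)M a.
Substituting: Mg sinθ = (1 + 0.5000)Ma, so a = g sinθ/(1 + 0.5000) = (9.8) sin 21.7° / 1.500 = 2.416 m/s².

a ≈ 2.42 m/s²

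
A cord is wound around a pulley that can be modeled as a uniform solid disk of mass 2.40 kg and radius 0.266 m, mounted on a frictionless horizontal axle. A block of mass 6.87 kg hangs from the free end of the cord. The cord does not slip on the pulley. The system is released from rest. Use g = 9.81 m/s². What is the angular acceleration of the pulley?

I = ½MR² = (1/2)(2.40)(0.266)² = 0.08491 kg·m².
Block: mg − T = ma. Pulley: TR = Iα. No-slip: a = αR, so T = (I/R²)a = 1.200·a.
Then mg = (m + 1.200)a, so a = (6.87)(9.81)/(6.87 + 1.200) = 8.351 m/s².
α = a/R = 8.351/0.266 = 31.40 rad/s².

α ≈ 31.4 rad/s²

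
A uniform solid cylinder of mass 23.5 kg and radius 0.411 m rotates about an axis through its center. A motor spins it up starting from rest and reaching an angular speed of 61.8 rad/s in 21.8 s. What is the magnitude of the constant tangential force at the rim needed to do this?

I = ½MR² = (1/2)(23.5)(0.411)² = 1.985 kg·m².
α = Δω/Δt = (61.8 − 0)/21.8 = 2.835 rad/s².
The required torque is τ = Iα = (1.985)(2.835) = 5.627 N·m.
A tangential force at the rim gives τ = FR, so F = τ/R = 5.627/0.411 = 13.69 N.

F ≈ 13.7 N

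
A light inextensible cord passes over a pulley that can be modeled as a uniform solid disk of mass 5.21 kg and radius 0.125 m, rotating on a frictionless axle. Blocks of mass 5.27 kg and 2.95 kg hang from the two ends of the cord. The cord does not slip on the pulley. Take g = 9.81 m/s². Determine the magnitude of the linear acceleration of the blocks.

I = ½MR² = (1/2)(5.21)(0.125)² = 0.04070 kg·m².
Heavier block: m₁g − T₁ = m₁a. Lighter block: T₂ − m₂g = m₂a.
Pulley: (T₁ − T₂)R = Iα = I(a/R), so T₁ − T₂ = (I/R²)a = (1/2)M_p a = 2.605·a.
Adding the three: (m₁ − m₂)g = (m₁ + m₂ + 2.605)a, so a = (5.27 − 2.95)(9.81)/(5.27 + 2.95 + 2.605) = 2.102 m/s².

a ≈ 2.10 m/s²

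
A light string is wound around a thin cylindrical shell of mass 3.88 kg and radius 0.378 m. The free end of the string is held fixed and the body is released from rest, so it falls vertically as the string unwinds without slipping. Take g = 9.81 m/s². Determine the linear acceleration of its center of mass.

a ≈ 4.91 m/s²

Translation: Mg − T = Ma. Rotation about the center: TR = Iα with I = MR².
With a = αR: T = (I/R²)a = M a, so Mg = (1 + 1.000)Ma.
a = g/(1 + 1.000) = 9.81/2.000 = 4.905 m/s².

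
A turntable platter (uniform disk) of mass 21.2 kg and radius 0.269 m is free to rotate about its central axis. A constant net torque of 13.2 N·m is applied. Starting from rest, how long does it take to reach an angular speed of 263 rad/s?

t ≈ 15.3 s

I = ½MR² = (1/2)(21.2)(0.269)² = 0.7670 kg·m².
α = τ/I = 13.2/0.7670 = 17.21 rad/s².
ω = αt ⇒ t = ω/α = 263/17.21 = 15.28 s.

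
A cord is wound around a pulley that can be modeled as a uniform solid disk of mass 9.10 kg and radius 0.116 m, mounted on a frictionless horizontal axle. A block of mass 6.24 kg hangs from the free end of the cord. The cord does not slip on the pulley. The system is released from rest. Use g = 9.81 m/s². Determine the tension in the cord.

I = ½MR² = (1/2)(9.10)(0.116)² = 0.06122 kg·m².
Block: mg − T = ma. Pulley: TR = Iα. No-slip: a = αR, so T = (I/R²)a = 4.550·a.
Then mg = (m + 4.550)a, so a = (6.24)(9.81)/(6.24 + 4.550) = 5.673 m/s².
T = 4.550·a = 25.81 N.

T ≈ 25.8 N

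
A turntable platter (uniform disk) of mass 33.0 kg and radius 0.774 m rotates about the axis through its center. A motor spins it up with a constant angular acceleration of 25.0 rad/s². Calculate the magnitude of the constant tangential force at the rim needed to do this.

I = ½MR² = (1/2)(33.0)(0.774)² = 9.885 kg·m².
The required torque is τ = Iα = (9.885)(25.00) = 247.1 N·m.
A tangential force at the rim gives τ = FR, so F = τ/R = 247.1/0.774 = 319.3 N.

F ≈ 319 N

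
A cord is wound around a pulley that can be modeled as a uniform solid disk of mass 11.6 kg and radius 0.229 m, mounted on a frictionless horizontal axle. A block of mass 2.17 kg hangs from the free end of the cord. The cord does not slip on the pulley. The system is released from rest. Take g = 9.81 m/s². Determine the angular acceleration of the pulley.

α ≈ 11.7 rad/s²

I = ½MR² = (1/2)(11.6)(0.229)² = 0.3042 kg·m².
Block: mg − T = ma. Pulley: TR = Iα. No-slip: a = αR, so T = (I/R²)a = 5.800·a.
Then mg = (m + 5.800)a, so a = (2.17)(9.81)/(2.17 + 5.800) = 2.671 m/s².
α = a/R = 2.671/0.229 = 11.66 rad/s².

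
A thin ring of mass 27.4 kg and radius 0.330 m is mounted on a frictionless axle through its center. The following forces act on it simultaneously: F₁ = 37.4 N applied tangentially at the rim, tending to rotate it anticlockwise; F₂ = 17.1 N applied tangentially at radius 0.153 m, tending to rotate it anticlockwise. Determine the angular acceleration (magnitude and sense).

I = MR² = (27.4)(0.330)² = 2.984 kg·m².
Taking anticlockwise as positive: τ₁ = +(37.4)(0.330) = +12.34 N·m; τ₂ = +(17.1)(0.153) = +2.616 N·m.
Net torque τ = 14.96 N·m.
α = τ/I = 14.96/2.984 = 5.013 rad/s².

α ≈ 5.01 rad/s², anticlockwise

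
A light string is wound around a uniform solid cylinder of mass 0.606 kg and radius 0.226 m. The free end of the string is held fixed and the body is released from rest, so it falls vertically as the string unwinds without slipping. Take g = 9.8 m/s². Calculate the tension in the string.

Translation: Mg − T = Ma. Rotation about the center: TR = Iα with I = ½MR².
With a = αR: T = (I/R²)a = (1/2)M a, so Mg = (1 + 0.5000)Ma.
a = g/(1 + 0.5000) = 9.8/1.500 = 6.533 m/s².
T = 0.5000·M·a = (0.5000)(0.606)(6.533) = 1.980 N.

T ≈ 1.98 N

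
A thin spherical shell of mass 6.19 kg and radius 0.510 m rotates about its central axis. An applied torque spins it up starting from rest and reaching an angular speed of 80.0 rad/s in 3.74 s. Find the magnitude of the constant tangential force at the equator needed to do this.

F ≈ 45.0 N

I = (2/3)MR² = (2/3)(6.19)(0.510)² = 1.073 kg·m².
α = Δω/Δt = (80.0 − 0)/3.74 = 21.39 rad/s².
The required torque is τ = Iα = (1.073)(21.39) = 22.96 N·m.
A tangential force at the equator gives τ = FR, so F = τ/R = 22.96/0.510 = 45.02 N.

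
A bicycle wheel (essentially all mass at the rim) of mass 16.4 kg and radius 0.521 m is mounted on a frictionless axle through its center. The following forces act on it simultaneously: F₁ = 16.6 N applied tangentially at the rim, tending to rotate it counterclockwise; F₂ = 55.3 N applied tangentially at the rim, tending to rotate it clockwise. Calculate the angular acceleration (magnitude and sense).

α ≈ 4.53 rad/s², clockwise

I = MR² = (16.4)(0.521)² = 4.452 kg·m².
Taking counterclockwise as positive: τ₁ = +(16.6)(0.521) = +8.649 N·m; τ₂ = −(55.3)(0.521) = −28.81 N·m.
Net torque τ = -20.16 N·m.
α = τ/I = -20.16/4.452 = -4.529 rad/s².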